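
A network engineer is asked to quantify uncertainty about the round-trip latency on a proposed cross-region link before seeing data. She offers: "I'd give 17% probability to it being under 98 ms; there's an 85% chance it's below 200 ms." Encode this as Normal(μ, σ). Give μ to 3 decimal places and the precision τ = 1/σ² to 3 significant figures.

μ = 146.892, τ = 0.000381

The p-quantile of Normal(μ,σ) is μ + z_p·σ, with z_{0.17} = -0.9542 and z_{0.85} = 1.036.
Eliminate σ: μ = (z₂·x₁ − z₁·x₂)/(z₂ − z₁) = (1.036·98 − (-0.9542)·200)/1.991 = 146.892.
Then σ = (x₂ − x₁)/(z₂ − z₁) = (200 − 98)/1.991 = 51.241.
Precision τ = 1/σ² = 1/51.24² = 0.000381.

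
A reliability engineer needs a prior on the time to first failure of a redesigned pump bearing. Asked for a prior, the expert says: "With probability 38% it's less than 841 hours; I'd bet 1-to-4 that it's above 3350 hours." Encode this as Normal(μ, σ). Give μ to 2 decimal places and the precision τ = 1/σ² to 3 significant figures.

For Normal(μ,σ), the p-quantile is μ + z_p·σ. Here z_{0.38} = -0.3055, z_{0.8} = 0.8416.
So 841 = μ − 0.3055σ and 3350 = μ + 0.8416σ.
Subtracting: σ = (3350 − 841)/(0.8416 − (-0.3055)) = 2187.25.
Then μ = 841 − (-0.3055)·2187.25 = 1509.16.
Precision τ = 1/σ² = 1/2187² = 2.09e-07.

μ = 1509.16, τ = 2.09e-07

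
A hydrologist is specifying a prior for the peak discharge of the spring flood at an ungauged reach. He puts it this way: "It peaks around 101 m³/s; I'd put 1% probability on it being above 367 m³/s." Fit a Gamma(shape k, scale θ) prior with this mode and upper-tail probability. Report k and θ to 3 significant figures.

Gamma(k,θ) with k>1 has mode (k−1)θ, so θ = 101/(k−1).
Need P(X < 367) = 0.99 with θ tied to k this way. Start at k = 2, θ = 101: P(X<367) ≈ 0.878.
Too low — raise k to concentrate. Iterating converges to k ≈ 3.58.
Then θ = 101/(3.58−1) ≈ 39.2.

k ≈ 3.58, θ ≈ 39.2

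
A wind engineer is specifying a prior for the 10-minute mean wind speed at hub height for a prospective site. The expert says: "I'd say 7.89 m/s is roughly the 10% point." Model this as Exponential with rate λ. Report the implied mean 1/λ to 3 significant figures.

P(T < 7.89) = 1 − e^(−λ·7.89) = 0.1, so λ = −ln(1−0.1)/7.89 = −ln(0.9)/7.89 = 0.0134.
Mean = 1/λ = 74.9 m/s.

mean ≈ 74.9 m/s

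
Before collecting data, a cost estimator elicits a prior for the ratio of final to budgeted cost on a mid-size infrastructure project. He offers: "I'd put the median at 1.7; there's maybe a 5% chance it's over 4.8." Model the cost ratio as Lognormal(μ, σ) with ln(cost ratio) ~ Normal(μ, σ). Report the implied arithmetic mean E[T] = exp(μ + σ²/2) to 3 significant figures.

If T ~ Lognormal(μ,σ) then ln T ~ Normal(μ,σ), so the p-quantile of ln T is μ + z_p·σ.
ln(1.7) = 0.5306 and ln(4.8) = 1.569; z_{0.5} = 0, z_{0.95} = 1.645.
σ = (1.569 − 0.5306)/(1.645 − (0)) = 0.631.
μ = 0.5306 − (0)·0.631 = 0.531.
E[T] = exp(μ + σ²/2) = exp(0.531 + 0.1991) = 2.07.

E[T] ≈ 2.07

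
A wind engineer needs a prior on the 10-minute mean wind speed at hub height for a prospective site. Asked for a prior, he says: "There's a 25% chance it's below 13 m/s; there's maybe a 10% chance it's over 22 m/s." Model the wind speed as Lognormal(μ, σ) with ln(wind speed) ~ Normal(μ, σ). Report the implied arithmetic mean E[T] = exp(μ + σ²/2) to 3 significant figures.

E[T] ≈ 16.2 m/s

If T ~ Lognormal(μ,σ) then ln T ~ Normal(μ,σ), so the p-quantile of ln T is μ + z_p·σ.
ln(13) = 2.565 and ln(22) = 3.091; z_{0.25} = -0.6745, z_{0.9} = 1.282.
σ = (3.091 − 2.565)/(1.282 − (-0.6745)) = 0.269.
μ = 2.565 − (-0.6745)·0.269 = 2.746.
E[T] = exp(μ + σ²/2) = exp(2.746 + 0.0362) = 16.2 m/s.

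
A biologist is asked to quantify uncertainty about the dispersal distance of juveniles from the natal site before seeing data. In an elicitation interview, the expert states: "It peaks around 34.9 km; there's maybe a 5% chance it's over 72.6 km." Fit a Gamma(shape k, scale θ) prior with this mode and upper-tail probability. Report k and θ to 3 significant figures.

Gamma(k,θ) with k>1 has mode (k−1)θ, so θ = 34.9/(k−1).
Need P(X < 72.6) = 0.95 with θ tied to k this way. Start at k = 2, θ = 34.9: P(X<72.6) ≈ 0.615.
Too low — raise k to concentrate. Iterating converges to k ≈ 6.15.
Then θ = 34.9/(6.15−1) ≈ 6.77.

k ≈ 6.15, θ ≈ 6.77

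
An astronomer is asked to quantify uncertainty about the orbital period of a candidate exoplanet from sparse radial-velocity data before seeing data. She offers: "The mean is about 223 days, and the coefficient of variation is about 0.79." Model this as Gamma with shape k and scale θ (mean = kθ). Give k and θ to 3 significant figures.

For Gamma(k, scale θ): mean = kθ, variance = kθ², so CV = 1/√k.
CV = 0.79, hence k = 1/CV² = 1.6.
Then θ = mean/k = 223/1.6 = 139.

k ≈ 1.6, θ ≈ 139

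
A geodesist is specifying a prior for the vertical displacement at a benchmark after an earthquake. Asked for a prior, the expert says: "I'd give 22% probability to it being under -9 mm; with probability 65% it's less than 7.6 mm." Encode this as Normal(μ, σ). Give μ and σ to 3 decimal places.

The p-quantile of Normal(μ,σ) is μ + z_p·σ, with z_{0.22} = -0.7722 and z_{0.65} = 0.3853.
Eliminate σ: μ = (z₂·x₁ − z₁·x₂)/(z₂ − z₁) = (0.3853·-9 − (-0.7722)·7.6)/1.158 = 2.074.
Then σ = (x₂ − x₁)/(z₂ − z₁) = (7.6 − -9)/1.158 = 14.341.

μ = 2.074, σ = 14.341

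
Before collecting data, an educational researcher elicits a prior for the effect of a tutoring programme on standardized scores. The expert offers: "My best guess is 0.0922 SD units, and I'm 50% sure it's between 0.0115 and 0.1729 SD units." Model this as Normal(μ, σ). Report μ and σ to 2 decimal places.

μ = 0.09, σ = 0.12

A symmetric 50% interval runs μ ± z·σ with z = 0.6745.
Half-width = 0.0807, so σ = 0.0807/0.6745 = 0.12.
μ is the stated best guess, 0.09.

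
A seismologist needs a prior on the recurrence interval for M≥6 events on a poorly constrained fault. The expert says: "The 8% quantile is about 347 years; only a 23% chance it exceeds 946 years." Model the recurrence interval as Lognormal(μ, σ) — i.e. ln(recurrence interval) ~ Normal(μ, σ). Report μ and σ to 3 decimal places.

If T ~ Lognormal(μ,σ) then ln T ~ Normal(μ,σ), so the p-quantile of ln T is μ + z_p·σ.
ln(347) = 5.849 and ln(946) = 6.852; z_{0.08} = -1.405, z_{0.77} = 0.7388.
σ = (6.852 − 5.849)/(0.7388 − (-1.405)) = 0.468.
μ = 5.849 − (-1.405)·0.468 = 6.507.

μ ≈ 6.507, σ ≈ 0.468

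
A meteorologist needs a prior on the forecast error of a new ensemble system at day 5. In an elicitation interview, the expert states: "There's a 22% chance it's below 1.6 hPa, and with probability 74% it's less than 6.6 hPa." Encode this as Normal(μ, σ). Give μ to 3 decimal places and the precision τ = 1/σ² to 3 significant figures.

For Normal(μ,σ), the p-quantile is μ + z_p·σ. Here z_{0.22} = -0.7722, z_{0.74} = 0.6433.
So 1.6 = μ − 0.7722σ and 6.6 = μ + 0.6433σ.
Subtracting: σ = (6.6 − 1.6)/(0.6433 − (-0.7722)) = 3.532.
Then μ = 1.6 − (-0.7722)·3.532 = 4.328.
Precision τ = 1/σ² = 1/3.532² = 0.0801.

μ = 4.328, τ = 0.0801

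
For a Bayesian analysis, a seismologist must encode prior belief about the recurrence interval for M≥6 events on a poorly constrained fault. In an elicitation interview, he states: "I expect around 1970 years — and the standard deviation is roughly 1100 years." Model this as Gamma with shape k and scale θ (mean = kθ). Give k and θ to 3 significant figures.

For Gamma(k, scale θ): mean = kθ, variance = kθ², so CV = 1/√k.
CV = SD/mean = 1100/1970 = 0.5584, hence k = 1/CV² = 3.21.
Then θ = mean/k = 1970/3.21 = 614.

k ≈ 3.21, θ ≈ 614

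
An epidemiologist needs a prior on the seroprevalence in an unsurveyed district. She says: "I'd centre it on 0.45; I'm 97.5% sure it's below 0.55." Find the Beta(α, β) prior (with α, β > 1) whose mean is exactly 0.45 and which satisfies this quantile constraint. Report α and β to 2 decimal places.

With mean 0.45 fixed, write α = 0.45s, β = 0.55s where s = α+β.
Need P(θ < 0.55) = 0.975 under Beta(0.45s, 0.55s). Normal approximation: (q−m)/√(m(1−m)/s) ≈ z_{0.975} = 1.96, so s ≈ 0.45·0.55·(1.96)²/(0.55−0.45)² = 95.1.
At s = 95.1: P(θ<0.55) ≈ 0.975. Adjusting to match 0.975 gives s ≈ 95.55.
So α = 0.45·95.55 ≈ 43.00, β = 0.55·95.55 ≈ 52.55.

α ≈ 43.00, β ≈ 52.55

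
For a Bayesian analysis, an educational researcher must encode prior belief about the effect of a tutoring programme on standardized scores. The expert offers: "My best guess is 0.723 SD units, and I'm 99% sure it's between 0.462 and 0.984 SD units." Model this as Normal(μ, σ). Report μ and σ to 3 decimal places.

μ = 0.723, σ = 0.101

A symmetric 99% interval runs μ ± z·σ with z = 2.576.
Half-width = 0.261, so σ = 0.261/2.576 = 0.101.
μ is the stated best guess, 0.723.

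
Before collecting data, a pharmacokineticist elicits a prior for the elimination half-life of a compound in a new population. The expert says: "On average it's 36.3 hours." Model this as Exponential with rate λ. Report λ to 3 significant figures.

λ ≈ 0.0275

Exponential mean = 1/λ, so λ = 1/36.3 = 0.0275.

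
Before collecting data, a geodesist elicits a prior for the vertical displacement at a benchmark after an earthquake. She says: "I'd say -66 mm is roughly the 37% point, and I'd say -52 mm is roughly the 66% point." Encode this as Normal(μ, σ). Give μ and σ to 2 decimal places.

The p-quantile of Normal(μ,σ) is μ + z_p·σ, with z_{0.37} = -0.3319 and z_{0.66} = 0.4125.
Eliminate σ: μ = (z₂·x₁ − z₁·x₂)/(z₂ − z₁) = (0.4125·-66 − (-0.3319)·-52)/0.7443 = -59.76.
Then σ = (x₂ − x₁)/(z₂ − z₁) = (-52 − -66)/0.7443 = 18.81.

μ = -59.76, σ = 18.81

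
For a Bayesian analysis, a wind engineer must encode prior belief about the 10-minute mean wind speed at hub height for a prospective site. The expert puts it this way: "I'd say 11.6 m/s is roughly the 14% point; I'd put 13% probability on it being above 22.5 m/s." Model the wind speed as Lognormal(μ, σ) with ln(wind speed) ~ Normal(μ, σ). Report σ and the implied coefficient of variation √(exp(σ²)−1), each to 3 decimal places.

If T ~ Lognormal(μ,σ) then ln T ~ Normal(μ,σ), so the p-quantile of ln T is μ + z_p·σ.
ln(11.6) = 2.451 and ln(22.5) = 3.114; z_{0.14} = -1.08, z_{0.87} = 1.126.
σ = (3.114 − 2.451)/(1.126 − (-1.08)) = 0.300.
μ = 2.451 − (-1.08)·0.300 = 2.775.
CV = √(exp(σ²)−1) = √(exp(0.0901)−1) = 0.307.

σ ≈ 0.300, CV ≈ 0.307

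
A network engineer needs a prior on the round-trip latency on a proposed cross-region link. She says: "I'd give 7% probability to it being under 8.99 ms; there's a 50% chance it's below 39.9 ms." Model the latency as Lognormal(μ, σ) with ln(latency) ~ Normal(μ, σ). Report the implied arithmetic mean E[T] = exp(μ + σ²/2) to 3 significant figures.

E[T] ≈ 66.4 ms

If T ~ Lognormal(μ,σ) then ln T ~ Normal(μ,σ), so the p-quantile of ln T is μ + z_p·σ.
ln(8.99) = 2.196 and ln(39.9) = 3.686; z_{0.07} = -1.476, z_{0.5} = 0.
σ = (3.686 − 2.196)/(0 − (-1.476)) = 1.010.
μ = 2.196 − (-1.476)·1.010 = 3.686.
E[T] = exp(μ + σ²/2) = exp(3.686 + 0.5099) = 66.4 ms.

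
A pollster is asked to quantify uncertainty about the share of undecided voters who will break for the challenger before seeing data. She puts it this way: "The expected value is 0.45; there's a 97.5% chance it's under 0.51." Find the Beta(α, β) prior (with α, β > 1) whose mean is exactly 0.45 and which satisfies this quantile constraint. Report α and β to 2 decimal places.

With mean 0.45 fixed, write α = 0.45s, β = 0.55s where s = α+β.
Need P(θ < 0.51) = 0.975 under Beta(0.45s, 0.55s). Normal approximation: (q−m)/√(m(1−m)/s) ≈ z_{0.975} = 1.96, so s ≈ 0.45·0.55·(1.96)²/(0.51−0.45)² = 264.1.
At s = 264.1: P(θ<0.51) ≈ 0.975. Adjusting to match 0.975 gives s ≈ 265.83.
So α = 0.45·265.83 ≈ 119.62, β = 0.55·265.83 ≈ 146.21.

α ≈ 119.62, β ≈ 146.21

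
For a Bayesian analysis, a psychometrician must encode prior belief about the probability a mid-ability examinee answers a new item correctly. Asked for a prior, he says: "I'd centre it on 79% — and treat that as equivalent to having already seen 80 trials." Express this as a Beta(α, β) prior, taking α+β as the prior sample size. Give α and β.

Under the effective-sample-size interpretation, Beta(α, β) has prior mean α/(α+β) and prior sample size α+β.
So α+β = 80 and α/(α+β) = 0.79, giving α = 0.79·80 = 63.2 and β = 80 − 63.2 = 16.8.

α = 63.2, β = 16.8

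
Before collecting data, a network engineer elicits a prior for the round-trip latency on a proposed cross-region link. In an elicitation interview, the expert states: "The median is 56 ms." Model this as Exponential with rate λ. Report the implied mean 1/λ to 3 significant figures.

mean ≈ 80.8 ms

Exponential median = ln 2 / λ, so λ = ln 2 / 56.0 = 0.0124.
Mean = 1/λ = 80.8 ms.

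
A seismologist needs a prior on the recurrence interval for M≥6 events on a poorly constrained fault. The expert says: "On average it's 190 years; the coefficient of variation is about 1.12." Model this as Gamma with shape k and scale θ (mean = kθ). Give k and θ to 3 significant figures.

k ≈ 0.797, θ ≈ 238

For Gamma(k, scale θ): mean = kθ, variance = kθ², so CV = 1/√k.
CV = 1.12, hence k = 1/CV² = 0.797.
Then θ = mean/k = 190/0.797 = 238.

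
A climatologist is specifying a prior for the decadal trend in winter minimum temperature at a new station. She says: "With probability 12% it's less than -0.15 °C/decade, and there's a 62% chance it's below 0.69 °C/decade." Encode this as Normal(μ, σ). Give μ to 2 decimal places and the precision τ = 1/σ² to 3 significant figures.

The p-quantile of Normal(μ,σ) is μ + z_p·σ, with z_{0.12} = -1.175 and z_{0.62} = 0.3055.
Eliminate σ: μ = (z₂·x₁ − z₁·x₂)/(z₂ − z₁) = (0.3055·-0.15 − (-1.175)·0.69)/1.48 = 0.52.
Then σ = (x₂ − x₁)/(z₂ − z₁) = (0.69 − -0.15)/1.48 = 0.57.
Precision τ = 1/σ² = 1/0.5674² = 3.11.

μ = 0.52, τ = 3.11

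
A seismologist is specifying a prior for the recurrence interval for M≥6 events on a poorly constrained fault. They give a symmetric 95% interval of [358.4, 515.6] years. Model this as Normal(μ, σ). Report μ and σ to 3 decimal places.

μ = 437.000, σ = 40.103

A symmetric 95% interval runs μ ± z·σ with z = 1.96.
Half-width = 78.6, so σ = 78.6/1.96 = 40.103.
μ is the interval midpoint, 437.000.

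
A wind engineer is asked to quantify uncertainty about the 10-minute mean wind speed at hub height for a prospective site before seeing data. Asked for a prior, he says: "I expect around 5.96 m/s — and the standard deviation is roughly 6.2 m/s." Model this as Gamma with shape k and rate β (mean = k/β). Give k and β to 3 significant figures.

k ≈ 0.924, β ≈ 0.155

For Gamma(k, rate β): mean = k/β, variance = k/β², so CV = 1/√k.
CV = SD/mean = 6.2/5.96 = 1.04, hence k = 1/CV² = 0.924.
Then β = k/mean = 0.924/5.96 = 0.155.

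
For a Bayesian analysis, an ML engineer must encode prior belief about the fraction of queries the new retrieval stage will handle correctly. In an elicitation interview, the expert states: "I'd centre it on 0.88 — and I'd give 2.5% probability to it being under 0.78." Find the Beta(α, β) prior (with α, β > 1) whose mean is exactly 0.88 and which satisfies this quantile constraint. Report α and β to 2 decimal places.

With mean 0.88 fixed, write α = 0.88s, β = 0.12s where s = α+β.
Need P(θ < 0.78) = 0.025 under Beta(0.88s, 0.12s). Normal approximation: (q−m)/√(m(1−m)/s) ≈ z_{0.025} = -1.96, so s ≈ 0.88·0.12·(-1.96)²/(0.78−0.88)² = 40.6.
At s = 40.6: P(θ<0.78) ≈ 0.040. Adjusting to match 0.025 gives s ≈ 52.09.
So α = 0.88·52.09 ≈ 45.84, β = 0.12·52.09 ≈ 6.25.

α ≈ 45.84, β ≈ 6.25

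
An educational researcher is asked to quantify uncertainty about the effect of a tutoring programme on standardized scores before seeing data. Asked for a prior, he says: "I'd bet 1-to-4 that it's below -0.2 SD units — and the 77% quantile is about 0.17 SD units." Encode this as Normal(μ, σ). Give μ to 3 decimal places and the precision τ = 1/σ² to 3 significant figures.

For Normal(μ,σ), the p-quantile is μ + z_p·σ. Here z_{0.2} = -0.8416, z_{0.77} = 0.7388.
So -0.2 = μ − 0.8416σ and 0.17 = μ + 0.7388σ.
Subtracting: σ = (0.17 − -0.2)/(0.7388 − (-0.8416)) = 0.234.
Then μ = -0.2 − (-0.8416)·0.234 = -0.003.
Precision τ = 1/σ² = 1/0.2341² = 18.2.

μ = -0.003, τ = 18.2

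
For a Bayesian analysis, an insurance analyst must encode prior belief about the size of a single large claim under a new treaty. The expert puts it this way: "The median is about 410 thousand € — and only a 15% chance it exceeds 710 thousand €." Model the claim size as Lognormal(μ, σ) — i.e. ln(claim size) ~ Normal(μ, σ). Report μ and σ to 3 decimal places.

If T ~ Lognormal(μ,σ) then ln T ~ Normal(μ,σ), so the p-quantile of ln T is μ + z_p·σ.
ln(410) = 6.016 and ln(710) = 6.565; z_{0.5} = 0, z_{0.85} = 1.036.
σ = (6.565 − 6.016)/(1.036 − (0)) = 0.530.
μ = 6.016 − (0)·0.530 = 6.016.

μ ≈ 6.016, σ ≈ 0.530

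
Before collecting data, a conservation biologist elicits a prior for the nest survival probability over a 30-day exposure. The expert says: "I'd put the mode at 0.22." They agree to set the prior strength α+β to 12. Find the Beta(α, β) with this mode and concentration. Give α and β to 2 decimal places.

α = 3.20, β = 8.80

For α,β > 1 the Beta mode is (α−1)/(α+β−2). With α+β = 12, the mode is (α−1)/10.
Set (α−1)/10 = 0.22 → α = 1 + 0.22·10 = 3.20.
β = 12 − α = 8.80.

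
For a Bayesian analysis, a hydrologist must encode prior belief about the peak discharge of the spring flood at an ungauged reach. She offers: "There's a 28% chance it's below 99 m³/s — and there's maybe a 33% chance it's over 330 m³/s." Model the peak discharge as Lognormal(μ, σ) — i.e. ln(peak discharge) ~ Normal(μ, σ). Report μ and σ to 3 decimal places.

If T ~ Lognormal(μ,σ) then ln T ~ Normal(μ,σ), so the p-quantile of ln T is μ + z_p·σ.
ln(99) = 4.595 and ln(330) = 5.799; z_{0.28} = -0.5828, z_{0.67} = 0.4399.
σ = (5.799 − 4.595)/(0.4399 − (-0.5828)) = 1.177.
μ = 4.595 − (-0.5828)·1.177 = 5.281.

μ ≈ 5.281, σ ≈ 1.177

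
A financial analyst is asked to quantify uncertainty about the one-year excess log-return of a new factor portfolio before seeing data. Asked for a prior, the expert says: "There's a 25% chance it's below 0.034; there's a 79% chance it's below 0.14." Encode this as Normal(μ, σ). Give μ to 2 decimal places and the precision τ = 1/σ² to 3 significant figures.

For Normal(μ,σ), the p-quantile is μ + z_p·σ. Here z_{0.25} = -0.6745, z_{0.79} = 0.8064.
So 0.034 = μ − 0.6745σ and 0.14 = μ + 0.8064σ.
Subtracting: σ = (0.14 − 0.034)/(0.8064 − (-0.6745)) = 0.07.
Then μ = 0.034 − (-0.6745)·0.07 = 0.08.
Precision τ = 1/σ² = 1/0.07158² = 195.

μ = 0.08, τ = 195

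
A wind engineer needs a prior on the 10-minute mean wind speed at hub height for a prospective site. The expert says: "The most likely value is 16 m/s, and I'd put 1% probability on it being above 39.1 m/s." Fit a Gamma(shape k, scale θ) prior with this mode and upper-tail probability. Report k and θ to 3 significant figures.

Gamma(k,θ) with k>1 has mode (k−1)θ, so θ = 16/(k−1).
Need P(X < 39.1) = 0.99 with θ tied to k this way. Start at k = 2, θ = 16: P(X<39.1) ≈ 0.701.
Too low — raise k to concentrate. Iterating converges to k ≈ 6.91.
Then θ = 16/(6.91−1) ≈ 2.71.

k ≈ 6.91, θ ≈ 2.71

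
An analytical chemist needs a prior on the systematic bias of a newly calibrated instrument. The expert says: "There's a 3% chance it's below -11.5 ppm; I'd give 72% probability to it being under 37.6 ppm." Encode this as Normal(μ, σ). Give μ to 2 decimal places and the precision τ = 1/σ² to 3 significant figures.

The p-quantile of Normal(μ,σ) is μ + z_p·σ, with z_{0.03} = -1.881 and z_{0.72} = 0.5828.
Eliminate σ: μ = (z₂·x₁ − z₁·x₂)/(z₂ − z₁) = (0.5828·-11.5 − (-1.881)·37.6)/2.464 = 25.98.
Then σ = (x₂ − x₁)/(z₂ − z₁) = (37.6 − -11.5)/2.464 = 19.93.
Precision τ = 1/σ² = 1/19.93² = 0.00252.

μ = 25.98, τ = 0.00252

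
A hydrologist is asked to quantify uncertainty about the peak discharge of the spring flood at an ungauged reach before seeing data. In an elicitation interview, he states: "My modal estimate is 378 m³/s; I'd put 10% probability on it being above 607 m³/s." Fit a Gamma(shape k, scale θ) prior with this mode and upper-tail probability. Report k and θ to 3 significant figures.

k ≈ 9.38, θ ≈ 45.1

Gamma(k,θ) with k>1 has mode (k−1)θ, so θ = 378/(k−1).
Need P(X < 607) = 0.9 with θ tied to k this way. Start at k = 2, θ = 378: P(X<607) ≈ 0.477.
Too low — raise k to concentrate. Iterating converges to k ≈ 9.38.
Then θ = 378/(9.38−1) ≈ 45.1.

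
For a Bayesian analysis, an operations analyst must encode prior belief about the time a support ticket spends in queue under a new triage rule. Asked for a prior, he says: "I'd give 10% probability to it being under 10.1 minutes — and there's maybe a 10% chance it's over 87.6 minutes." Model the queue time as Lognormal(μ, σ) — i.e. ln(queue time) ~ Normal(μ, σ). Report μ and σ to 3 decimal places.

μ ≈ 3.393, σ ≈ 0.843

If T ~ Lognormal(μ,σ) then ln T ~ Normal(μ,σ), so the p-quantile of ln T is μ + z_p·σ.
ln(10.1) = 2.313 and ln(87.6) = 4.473; z_{0.1} = -1.282, z_{0.9} = 1.282.
σ = (4.473 − 2.313)/(1.282 − (-1.282)) = 0.843.
μ = 2.313 − (-1.282)·0.843 = 3.393.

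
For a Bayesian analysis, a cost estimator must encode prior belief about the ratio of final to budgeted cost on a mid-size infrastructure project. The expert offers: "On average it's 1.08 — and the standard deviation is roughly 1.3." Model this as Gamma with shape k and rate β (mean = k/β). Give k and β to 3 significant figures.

k ≈ 0.69, β ≈ 0.639

For Gamma(k, rate β): mean = k/β, variance = k/β², so CV = 1/√k.
CV = SD/mean = 1.3/1.08 = 1.204, hence k = 1/CV² = 0.69.
Then β = k/mean = 0.69/1.08 = 0.639.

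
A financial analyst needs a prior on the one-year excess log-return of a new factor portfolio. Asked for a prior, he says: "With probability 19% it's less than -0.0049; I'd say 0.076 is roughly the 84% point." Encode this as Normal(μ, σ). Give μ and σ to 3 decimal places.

The p-quantile of Normal(μ,σ) is μ + z_p·σ, with z_{0.19} = -0.8779 and z_{0.84} = 0.9945.
Eliminate σ: μ = (z₂·x₁ − z₁·x₂)/(z₂ − z₁) = (0.9945·-0.0049 − (-0.8779)·0.076)/1.872 = 0.033.
Then σ = (x₂ − x₁)/(z₂ − z₁) = (0.076 − -0.0049)/1.872 = 0.043.

μ = 0.033, σ = 0.043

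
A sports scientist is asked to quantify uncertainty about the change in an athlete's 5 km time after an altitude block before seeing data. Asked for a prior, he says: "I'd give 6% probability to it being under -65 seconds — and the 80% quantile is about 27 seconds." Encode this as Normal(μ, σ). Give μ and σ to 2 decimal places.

The p-quantile of Normal(μ,σ) is μ + z_p·σ, with z_{0.06} = -1.555 and z_{0.8} = 0.8416.
Eliminate σ: μ = (z₂·x₁ − z₁·x₂)/(z₂ − z₁) = (0.8416·-65 − (-1.555)·27)/2.396 = -5.31.
Then σ = (x₂ − x₁)/(z₂ − z₁) = (27 − -65)/2.396 = 38.39.

μ = -5.31, σ = 38.39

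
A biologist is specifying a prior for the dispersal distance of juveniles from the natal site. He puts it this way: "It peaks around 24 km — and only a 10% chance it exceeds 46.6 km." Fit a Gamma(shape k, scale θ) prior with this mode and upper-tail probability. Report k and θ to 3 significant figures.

k ≈ 5.35, θ ≈ 5.52

Gamma(k,θ) with k>1 has mode (k−1)θ, so θ = 24/(k−1).
Need P(X < 46.6) = 0.9 with θ tied to k this way. Start at k = 2, θ = 24: P(X<46.6) ≈ 0.578.
Too low — raise k to concentrate. Iterating converges to k ≈ 5.35.
Then θ = 24/(5.35−1) ≈ 5.52.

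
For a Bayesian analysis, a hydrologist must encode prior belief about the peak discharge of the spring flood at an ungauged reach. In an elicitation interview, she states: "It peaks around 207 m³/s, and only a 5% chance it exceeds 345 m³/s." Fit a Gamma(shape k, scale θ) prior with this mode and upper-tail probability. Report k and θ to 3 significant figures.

k ≈ 11.7, θ ≈ 19.3

Gamma(k,θ) with k>1 has mode (k−1)θ, so θ = 207/(k−1).
Need P(X < 345) = 0.95 with θ tied to k this way. Start at k = 2, θ = 207: P(X<345) ≈ 0.496.
Too low — raise k to concentrate. Iterating converges to k ≈ 11.7.
Then θ = 207/(11.7−1) ≈ 19.3.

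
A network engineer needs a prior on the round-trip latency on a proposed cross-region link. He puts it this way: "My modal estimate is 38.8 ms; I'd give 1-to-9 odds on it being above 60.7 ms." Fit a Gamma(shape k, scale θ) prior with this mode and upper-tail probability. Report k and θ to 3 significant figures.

Gamma(k,θ) with k>1 has mode (k−1)θ, so θ = 38.8/(k−1).
Need P(X < 60.7) = 0.9 with θ tied to k this way. Start at k = 2, θ = 38.8: P(X<60.7) ≈ 0.464.
Too low — raise k to concentrate. Iterating converges to k ≈ 10.3.
Then θ = 38.8/(10.3−1) ≈ 4.15.

k ≈ 10.3, θ ≈ 4.15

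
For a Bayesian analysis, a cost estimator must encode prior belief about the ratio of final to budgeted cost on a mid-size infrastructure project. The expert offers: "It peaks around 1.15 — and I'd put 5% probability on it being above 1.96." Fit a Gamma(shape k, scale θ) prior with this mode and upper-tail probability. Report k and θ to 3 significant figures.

k ≈ 10.8, θ ≈ 0.117

Gamma(k,θ) with k>1 has mode (k−1)θ, so θ = 1.15/(k−1).
Need P(X < 1.96) = 0.95 with θ tied to k this way. Start at k = 2, θ = 1.15: P(X<1.96) ≈ 0.508.
Too low — raise k to concentrate. Iterating converges to k ≈ 10.8.
Then θ = 1.15/(10.8−1) ≈ 0.117.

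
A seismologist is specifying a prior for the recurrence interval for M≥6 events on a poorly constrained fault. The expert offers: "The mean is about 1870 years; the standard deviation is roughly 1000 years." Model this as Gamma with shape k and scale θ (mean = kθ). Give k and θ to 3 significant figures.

k ≈ 3.5, θ ≈ 535

For Gamma(k, scale θ): mean = kθ, variance = kθ², so CV = 1/√k.
CV = SD/mean = 1000/1870 = 0.5348, hence k = 1/CV² = 3.5.
Then θ = mean/k = 1870/3.5 = 535.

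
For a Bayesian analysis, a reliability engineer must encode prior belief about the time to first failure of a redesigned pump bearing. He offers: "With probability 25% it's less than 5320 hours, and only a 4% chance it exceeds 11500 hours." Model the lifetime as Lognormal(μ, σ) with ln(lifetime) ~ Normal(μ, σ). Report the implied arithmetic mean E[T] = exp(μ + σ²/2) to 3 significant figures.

If T ~ Lognormal(μ,σ) then ln T ~ Normal(μ,σ), so the p-quantile of ln T is μ + z_p·σ.
ln(5320) = 8.579 and ln(11500) = 9.35; z_{0.25} = -0.6745, z_{0.96} = 1.751.
σ = (9.35 − 8.579)/(1.751 − (-0.6745)) = 0.318.
μ = 8.579 − (-0.6745)·0.318 = 8.794.
E[T] = exp(μ + σ²/2) = exp(8.794 + 0.0505) = 6930 hours.

E[T] ≈ 6930 hours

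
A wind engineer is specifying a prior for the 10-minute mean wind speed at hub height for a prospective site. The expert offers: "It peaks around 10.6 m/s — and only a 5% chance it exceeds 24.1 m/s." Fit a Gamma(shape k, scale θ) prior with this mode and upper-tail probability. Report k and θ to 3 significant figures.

k ≈ 5.07, θ ≈ 2.61

Gamma(k,θ) with k>1 has mode (k−1)θ, so θ = 10.6/(k−1).
Need P(X < 24.1) = 0.95 with θ tied to k this way. Start at k = 2, θ = 10.6: P(X<24.1) ≈ 0.663.
Too low — raise k to concentrate. Iterating converges to k ≈ 5.07.
Then θ = 10.6/(5.07−1) ≈ 2.61.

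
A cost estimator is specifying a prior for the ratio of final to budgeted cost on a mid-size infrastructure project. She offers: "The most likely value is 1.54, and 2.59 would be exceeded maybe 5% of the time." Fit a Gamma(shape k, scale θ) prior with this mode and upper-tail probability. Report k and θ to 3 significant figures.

k ≈ 11.3, θ ≈ 0.149

Gamma(k,θ) with k>1 has mode (k−1)θ, so θ = 1.54/(k−1).
Need P(X < 2.59) = 0.95 with θ tied to k this way. Start at k = 2, θ = 1.54: P(X<2.59) ≈ 0.501.
Too low — raise k to concentrate. Iterating converges to k ≈ 11.3.
Then θ = 1.54/(11.3−1) ≈ 0.149.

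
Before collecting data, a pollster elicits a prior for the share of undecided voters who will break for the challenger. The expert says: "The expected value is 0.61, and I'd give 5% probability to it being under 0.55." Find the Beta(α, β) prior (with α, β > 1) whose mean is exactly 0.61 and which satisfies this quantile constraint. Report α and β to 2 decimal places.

With mean 0.61 fixed, write α = 0.61s, β = 0.39s where s = α+β.
Need P(θ < 0.55) = 0.05 under Beta(0.61s, 0.39s). Normal approximation: (q−m)/√(m(1−m)/s) ≈ z_{0.05} = -1.64, so s ≈ 0.61·0.39·(-1.64)²/(0.55−0.61)² = 178.8.
At s = 178.8: P(θ<0.55) ≈ 0.052. Adjusting to match 0.05 gives s ≈ 182.06.
So α = 0.61·182.06 ≈ 111.06, β = 0.39·182.06 ≈ 71.00.

α ≈ 111.06, β ≈ 71.00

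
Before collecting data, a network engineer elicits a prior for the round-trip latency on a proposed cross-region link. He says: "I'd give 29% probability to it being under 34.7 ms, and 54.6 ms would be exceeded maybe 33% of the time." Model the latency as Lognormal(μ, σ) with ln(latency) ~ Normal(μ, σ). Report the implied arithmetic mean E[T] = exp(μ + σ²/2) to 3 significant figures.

E[T] ≈ 49.6 ms

If T ~ Lognormal(μ,σ) then ln T ~ Normal(μ,σ), so the p-quantile of ln T is μ + z_p·σ.
ln(34.7) = 3.547 and ln(54.6) = 4; z_{0.29} = -0.5534, z_{0.67} = 0.4399.
σ = (4 − 3.547)/(0.4399 − (-0.5534)) = 0.456.
μ = 3.547 − (-0.5534)·0.456 = 3.799.
E[T] = exp(μ + σ²/2) = exp(3.799 + 0.1041) = 49.6 ms.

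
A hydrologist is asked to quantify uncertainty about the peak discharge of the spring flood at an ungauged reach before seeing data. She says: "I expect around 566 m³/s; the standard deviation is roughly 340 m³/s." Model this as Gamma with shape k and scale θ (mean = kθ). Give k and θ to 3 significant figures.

For Gamma(k, scale θ): mean = kθ, variance = kθ², so CV = 1/√k.
CV = SD/mean = 340/566 = 0.6007, hence k = 1/CV² = 2.77.
Then θ = mean/k = 566/2.77 = 204.

k ≈ 2.77, θ ≈ 204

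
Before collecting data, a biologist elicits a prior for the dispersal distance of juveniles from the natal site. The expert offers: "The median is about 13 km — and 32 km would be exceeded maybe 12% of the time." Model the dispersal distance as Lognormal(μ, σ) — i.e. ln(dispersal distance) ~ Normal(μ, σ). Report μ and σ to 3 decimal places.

μ ≈ 2.565, σ ≈ 0.767

If T ~ Lognormal(μ,σ) then ln T ~ Normal(μ,σ), so the p-quantile of ln T is μ + z_p·σ.
ln(13) = 2.565 and ln(32) = 3.466; z_{0.5} = 0, z_{0.88} = 1.175.
σ = (3.466 − 2.565)/(1.175 − (0)) = 0.767.
μ = 2.565 − (0)·0.767 = 2.565.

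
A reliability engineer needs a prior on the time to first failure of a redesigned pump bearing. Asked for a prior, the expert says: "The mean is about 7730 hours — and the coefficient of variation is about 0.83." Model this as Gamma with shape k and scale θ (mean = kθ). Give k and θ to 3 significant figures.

For Gamma(k, scale θ): mean = kθ, variance = kθ², so CV = 1/√k.
CV = 0.83, hence k = 1/CV² = 1.45.
Then θ = mean/k = 7730/1.45 = 5330.

k ≈ 1.45, θ ≈ 5330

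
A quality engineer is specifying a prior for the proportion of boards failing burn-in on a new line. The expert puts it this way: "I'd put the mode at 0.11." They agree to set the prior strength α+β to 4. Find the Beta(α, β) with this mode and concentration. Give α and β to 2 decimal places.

α = 1.22, β = 2.78

For α,β > 1 the Beta mode is (α−1)/(α+β−2). With α+β = 4, the mode is (α−1)/2.
Set (α−1)/2 = 0.11 → α = 1 + 0.11·2 = 1.22.
β = 4 − α = 2.78.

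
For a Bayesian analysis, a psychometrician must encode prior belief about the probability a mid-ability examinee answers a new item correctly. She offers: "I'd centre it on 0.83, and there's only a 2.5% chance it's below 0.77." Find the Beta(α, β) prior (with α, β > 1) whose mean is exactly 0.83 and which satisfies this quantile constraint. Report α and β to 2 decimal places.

α ≈ 140.27, β ≈ 28.73

With mean 0.83 fixed, write α = 0.83s, β = 0.17s where s = α+β.
Need P(θ < 0.77) = 0.025 under Beta(0.83s, 0.17s). Normal approximation: (q−m)/√(m(1−m)/s) ≈ z_{0.025} = -1.96, so s ≈ 0.83·0.17·(-1.96)²/(0.77−0.83)² = 150.6.
At s = 150.6: P(θ<0.77) ≈ 0.032. Adjusting to match 0.025 gives s ≈ 169.00.
So α = 0.83·169.00 ≈ 140.27, β = 0.17·169.00 ≈ 28.73.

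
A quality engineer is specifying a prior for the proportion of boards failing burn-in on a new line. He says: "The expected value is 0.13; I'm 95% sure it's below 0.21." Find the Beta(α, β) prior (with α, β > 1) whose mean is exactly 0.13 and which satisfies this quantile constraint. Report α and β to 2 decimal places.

α ≈ 7.31, β ≈ 48.90

With mean 0.13 fixed, write α = 0.13s, β = 0.87s where s = α+β.
Need P(θ < 0.21) = 0.95 under Beta(0.13s, 0.87s). Normal approximation: (q−m)/√(m(1−m)/s) ≈ z_{0.95} = 1.64, so s ≈ 0.13·0.87·(1.64)²/(0.21−0.13)² = 47.8.
At s = 47.8: P(θ<0.21) ≈ 0.937. Adjusting to match 0.95 gives s ≈ 56.20.
So α = 0.13·56.20 ≈ 7.31, β = 0.87·56.20 ≈ 48.90.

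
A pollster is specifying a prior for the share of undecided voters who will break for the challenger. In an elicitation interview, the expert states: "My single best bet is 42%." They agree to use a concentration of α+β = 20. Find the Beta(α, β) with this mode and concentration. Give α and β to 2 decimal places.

α = 8.56, β = 11.44

For α,β > 1 the Beta mode is (α−1)/(α+β−2). With α+β = 20, the mode is (α−1)/18.
Set (α−1)/18 = 0.42 → α = 1 + 0.42·18 = 8.56.
β = 20 − α = 11.44.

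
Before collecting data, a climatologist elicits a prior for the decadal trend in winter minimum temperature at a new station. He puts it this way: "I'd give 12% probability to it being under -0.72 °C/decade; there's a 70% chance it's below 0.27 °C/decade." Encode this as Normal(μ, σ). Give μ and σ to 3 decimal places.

μ = -0.035, σ = 0.583

The p-quantile of Normal(μ,σ) is μ + z_p·σ, with z_{0.12} = -1.175 and z_{0.7} = 0.5244.
Eliminate σ: μ = (z₂·x₁ − z₁·x₂)/(z₂ − z₁) = (0.5244·-0.72 − (-1.175)·0.27)/1.699 = -0.035.
Then σ = (x₂ − x₁)/(z₂ − z₁) = (0.27 − -0.72)/1.699 = 0.583.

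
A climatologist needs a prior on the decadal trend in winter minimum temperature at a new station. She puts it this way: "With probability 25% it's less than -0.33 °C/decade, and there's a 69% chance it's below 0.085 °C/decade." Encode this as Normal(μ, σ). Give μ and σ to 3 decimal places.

μ = -0.091, σ = 0.355

For Normal(μ,σ), the p-quantile is μ + z_p·σ. Here z_{0.25} = -0.6745, z_{0.69} = 0.4959.
So -0.33 = μ − 0.6745σ and 0.085 = μ + 0.4959σ.
Subtracting: σ = (0.085 − -0.33)/(0.4959 − (-0.6745)) = 0.355.
Then μ = -0.33 − (-0.6745)·0.355 = -0.091.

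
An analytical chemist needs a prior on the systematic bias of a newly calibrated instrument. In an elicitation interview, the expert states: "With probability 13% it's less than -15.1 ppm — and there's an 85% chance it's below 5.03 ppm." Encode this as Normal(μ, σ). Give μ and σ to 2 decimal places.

The p-quantile of Normal(μ,σ) is μ + z_p·σ, with z_{0.13} = -1.126 and z_{0.85} = 1.036.
Eliminate σ: μ = (z₂·x₁ − z₁·x₂)/(z₂ − z₁) = (1.036·-15.1 − (-1.126)·5.03)/2.163 = -4.62.
Then σ = (x₂ − x₁)/(z₂ − z₁) = (5.03 − -15.1)/2.163 = 9.31.

μ = -4.62, σ = 9.31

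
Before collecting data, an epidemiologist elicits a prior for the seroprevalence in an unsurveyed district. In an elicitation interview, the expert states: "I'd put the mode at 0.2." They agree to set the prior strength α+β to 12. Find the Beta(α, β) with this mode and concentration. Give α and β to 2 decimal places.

For α,β > 1 the Beta mode is (α−1)/(α+β−2). With α+β = 12, the mode is (α−1)/10.
Set (α−1)/10 = 0.2 → α = 1 + 0.2·10 = 3.00.
β = 12 − α = 9.00.

α = 3.00, β = 9.00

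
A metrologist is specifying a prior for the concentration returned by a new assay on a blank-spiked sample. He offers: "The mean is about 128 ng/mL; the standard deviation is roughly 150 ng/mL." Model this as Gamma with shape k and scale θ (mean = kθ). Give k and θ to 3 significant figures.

For Gamma(k, scale θ): mean = kθ, variance = kθ², so CV = 1/√k.
CV = SD/mean = 150/128 = 1.172, hence k = 1/CV² = 0.728.
Then θ = mean/k = 128/0.728 = 176.

k ≈ 0.728, θ ≈ 176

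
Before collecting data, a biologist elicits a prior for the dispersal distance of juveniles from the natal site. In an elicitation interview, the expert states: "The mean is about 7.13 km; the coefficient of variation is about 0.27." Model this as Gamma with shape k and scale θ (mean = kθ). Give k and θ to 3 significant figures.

k ≈ 13.7, θ ≈ 0.52

For Gamma(k, scale θ): mean = kθ, variance = kθ², so CV = 1/√k.
CV = 0.27, hence k = 1/CV² = 13.7.
Then θ = mean/k = 7.13/13.7 = 0.52.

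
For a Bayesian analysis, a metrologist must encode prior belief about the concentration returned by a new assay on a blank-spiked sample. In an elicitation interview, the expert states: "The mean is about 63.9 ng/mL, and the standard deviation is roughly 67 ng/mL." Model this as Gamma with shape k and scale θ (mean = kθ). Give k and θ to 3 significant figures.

For Gamma(k, scale θ): mean = kθ, variance = kθ², so CV = 1/√k.
CV = SD/mean = 67/63.9 = 1.049, hence k = 1/CV² = 0.91.
Then θ = mean/k = 63.9/0.91 = 70.3.

k ≈ 0.91, θ ≈ 70.3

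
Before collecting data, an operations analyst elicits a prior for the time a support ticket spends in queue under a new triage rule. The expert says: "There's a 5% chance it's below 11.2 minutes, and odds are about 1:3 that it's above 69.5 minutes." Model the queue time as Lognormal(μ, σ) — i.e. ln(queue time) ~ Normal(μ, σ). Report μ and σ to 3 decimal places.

μ ≈ 3.710, σ ≈ 0.787

If T ~ Lognormal(μ,σ) then ln T ~ Normal(μ,σ), so the p-quantile of ln T is μ + z_p·σ.
ln(11.2) = 2.416 and ln(69.5) = 4.241; z_{0.05} = -1.645, z_{0.75} = 0.6745.
σ = (4.241 − 2.416)/(0.6745 − (-1.645)) = 0.787.
μ = 2.416 − (-1.645)·0.787 = 3.710.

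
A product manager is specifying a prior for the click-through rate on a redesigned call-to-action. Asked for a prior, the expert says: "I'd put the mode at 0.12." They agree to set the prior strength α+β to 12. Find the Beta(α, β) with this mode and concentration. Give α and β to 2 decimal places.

α = 2.20, β = 9.80

For α,β > 1 the Beta mode is (α−1)/(α+β−2). With α+β = 12, the mode is (α−1)/10.
Set (α−1)/10 = 0.12 → α = 1 + 0.12·10 = 2.20.
β = 12 − α = 9.80.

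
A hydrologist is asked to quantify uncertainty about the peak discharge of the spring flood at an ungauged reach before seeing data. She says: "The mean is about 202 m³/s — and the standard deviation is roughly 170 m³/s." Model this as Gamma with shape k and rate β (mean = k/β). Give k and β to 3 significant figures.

k ≈ 1.41, β ≈ 0.00699

For Gamma(k, rate β): mean = k/β, variance = k/β², so CV = 1/√k.
CV = SD/mean = 170/202 = 0.8416, hence k = 1/CV² = 1.41.
Then β = k/mean = 1.41/202 = 0.00699.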